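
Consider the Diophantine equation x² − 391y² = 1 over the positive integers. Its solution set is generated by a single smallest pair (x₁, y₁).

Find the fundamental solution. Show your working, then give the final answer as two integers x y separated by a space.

[19; 1,3,2,2,1,…,3,1,38] for √391; ℓ=16 ⇒ convergent index 15
step 0: (19, 1)  from 19·(1,0) + (0,1)
…
step 2: (79, 4)  from 3·(20,1) + (19,1)
step 3: (178, 9)  from 2·(79,4) + (20,1)
step 4: (435, 22)  from 2·(178,9) + (79,4)
step 5: (613, 31)  from 1·(435,22) + (178,9)
step 6: (1048, 53)  from 1·(613,31) + (435,22)
…
step 8: (52519, 2656)  from 19·(2709,137) + (1048,53)
…
step 10: (160266, 8105)  from 1·(107747,5449) + (52519,2656)
…
step 13: (1660597, 83980)  from 2·(696292,35213) + (268013,13554)
step 14: (5678083, 287153)  from 3·(1660597,83980) + (696292,35213)
step 15: (7338680, 371133)  from 1·(5678083,287153) + (1660597,83980)
→ (7338680, 371133).  Check: 7338680²=53856224142400, 391·371133²=53856224142399, difference 1.

7338680 371133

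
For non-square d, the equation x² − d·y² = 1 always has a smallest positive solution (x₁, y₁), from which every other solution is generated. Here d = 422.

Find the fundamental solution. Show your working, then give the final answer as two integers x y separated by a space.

7022501 341850

d=422: √d = [20; 1,1,5,2,1,…,1,1,40] (ℓ=14, even), read p_13/q_13
i=0: a=20 ⇒ p=20, q=1
i=1: a=1 ⇒ p=21, q=1
i=2: a=1 ⇒ p=41, q=2
…
i=6: a=3 ⇒ p=2650, q=129
…
i=8: a=3 ⇒ p=163807, q=7974
…
i=12: a=1 ⇒ p=3810680, q=185501
i=13: a=1 ⇒ p=7022501, q=341850
→ (7022501, 341850).  Check: 7022501²=49315520295001, 422·341850²=49315520295000, difference 1.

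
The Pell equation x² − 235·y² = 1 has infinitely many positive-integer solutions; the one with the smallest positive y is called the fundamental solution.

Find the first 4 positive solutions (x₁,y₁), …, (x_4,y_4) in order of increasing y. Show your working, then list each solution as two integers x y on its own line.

46 3
4231 276
389206 25389
35802721 2335512

√235 = [15; 3,30, …], period ℓ=2 (even) → k=1
i=0: a=15 ⇒ p=15, q=1
i=1: a=3 ⇒ p=46, q=3
fundamental: x₁=46, y₁=3  (since 2116 − 235·9 = 1)
(46+3√235)^2 = 4231 + 276√235
(46+3√235)^3 = 389206 + 25389√235
(46+3√235)^4 = 35802721 + 2335512√235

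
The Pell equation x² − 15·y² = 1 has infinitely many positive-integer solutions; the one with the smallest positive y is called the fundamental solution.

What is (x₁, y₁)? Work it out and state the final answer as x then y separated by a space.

4 1

[3; 1,6] for √15; ℓ=2 ⇒ convergent index 1
i=0: a=3 ⇒ p=3, q=1
i=1: a=1 ⇒ p=4, q=1
→ (4, 1).  Check: 4²=16, 15·1²=15, difference 1.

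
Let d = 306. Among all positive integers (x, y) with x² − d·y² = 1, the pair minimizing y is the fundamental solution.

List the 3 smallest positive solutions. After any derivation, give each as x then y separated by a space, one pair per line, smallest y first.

35 2
2449 140
171395 9798

√306 = [17; 2,34, …], period ℓ=2 (even) → k=1
step 0: (17, 1)  from 17·(1,0) + (0,1)
step 1: (35, 2)  from 2·(17,1) + (1,0)
fundamental: x₁=35, y₁=2  (since 1225 − 306·4 = 1)
(35+2√306)^2 = 2449 + 140√306
(35+2√306)^3 = 171395 + 9798√306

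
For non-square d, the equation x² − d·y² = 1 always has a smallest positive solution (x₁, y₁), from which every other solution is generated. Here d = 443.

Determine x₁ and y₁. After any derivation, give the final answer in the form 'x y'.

d=443: √d = [21; 21,42] (ℓ=2, even), read p_1/q_1
k=0  a_k=21  p_k/q_k = 21/1
k=1  a_k=21  p_k/q_k = 442/21
fundamental: x₁=442, y₁=21  (since 195364 − 443·441 = 1)

442 21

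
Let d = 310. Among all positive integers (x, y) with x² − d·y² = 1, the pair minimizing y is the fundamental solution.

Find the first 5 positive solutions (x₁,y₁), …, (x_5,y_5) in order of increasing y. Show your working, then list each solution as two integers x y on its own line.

848719 48204
1440647881921 81823301352
2445410459391369679 138889981000287972
4150932639366927117300481 235757131569084991314384
7045950797499272621676902497999 400183113896225599505705060220

d=310: √d = [17; 1,1,1,1,5,…,1,1,34] (ℓ=16, even), read p_15/q_15
a_0=17:  p_0=17·1+0=17,  q_0=17·0+1=1
a_1=1:  p_1=1·17+1=18,  q_1=1·1+0=1
a_2=1:  p_2=1·18+17=35,  q_2=1·1+1=2
…
a_6=3:  p_6=3·493+88=1567,  q_6=3·28+5=89
a_7=1:  p_7=1·1567+493=2060,  q_7=1·89+28=117
…
a_9=1:  p_9=1·5687+2060=7747,  q_9=1·323+117=440
a_10=3:  p_10=3·7747+5687=28928,  q_10=3·440+323=1643
…
a_14=1:  p_14=1·333702+181315=515017,  q_14=1·18953+10298=29251
a_15=1:  p_15=1·515017+333702=848719,  q_15=1·29251+18953=48204
(x₁, y₁) = (848719, 48204);  848719² − 310·48204² = 1 ✓
n=2: (848719,48204)∘(848719,48204) = (848719·848719+310·48204·48204, 848719·48204+48204·848719) = (1440647881921,81823301352)
n=3: (1440647881921,81823301352)∘(848719,48204) = (848719·1440647881921+310·48204·81823301352, 848719·81823301352+48204·1440647881921) = (2445410459391369679,138889981000287972)
n=4: (2445410459391369679,138889981000287972)∘(848719,48204) = (848719·2445410459391369679+310·48204·138889981000287972, 848719·138889981000287972+48204·2445410459391369679) = (4150932639366927117300481,235757131569084991314384)
n=5: (4150932639366927117300481,235757131569084991314384)∘(848719,48204) = (848719·4150932639366927117300481+310·48204·235757131569084991314384, 848719·235757131569084991314384+48204·4150932639366927117300481) = (7045950797499272621676902497999,400183113896225599505705060220)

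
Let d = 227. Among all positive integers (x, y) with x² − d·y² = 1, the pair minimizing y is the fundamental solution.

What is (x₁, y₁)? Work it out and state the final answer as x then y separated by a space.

[15; 15,30] for √227; ℓ=2 ⇒ convergent index 1
i=0: a=15 ⇒ p=15, q=1
i=1: a=15 ⇒ p=226, q=15
(x₁, y₁) = (226, 15);  226² − 227·15² = 1 ✓

226 15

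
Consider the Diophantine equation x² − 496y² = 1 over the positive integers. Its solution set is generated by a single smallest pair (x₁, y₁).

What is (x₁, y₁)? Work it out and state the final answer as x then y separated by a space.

4620799 207480

√496 = [22; 3,1,2,4,1,…,1,3,44, …], period ℓ=16 (even) → k=15
k=0  a_k=22  p_k/q_k = 22/1
k=1  a_k=3  p_k/q_k = 67/3
k=2  a_k=1  p_k/q_k = 89/4
k=3  a_k=2  p_k/q_k = 245/11
…
k=5  a_k=1  p_k/q_k = 1314/59
k=6  a_k=1  p_k/q_k = 2383/107
k=7  a_k=2  p_k/q_k = 6080/273
k=8  a_k=2  p_k/q_k = 14543/653
k=9  a_k=2  p_k/q_k = 35166/1579
k=10  a_k=1  p_k/q_k = 49709/2232
k=11  a_k=1  p_k/q_k = 84875/3811
k=12  a_k=4  p_k/q_k = 389209/17476
k=13  a_k=2  p_k/q_k = 863293/38763
k=14  a_k=1  p_k/q_k = 1252502/56239
k=15  a_k=3  p_k/q_k = 4620799/207480
(x₁, y₁) = (4620799, 207480);  4620799² − 496·207480² = 1 ✓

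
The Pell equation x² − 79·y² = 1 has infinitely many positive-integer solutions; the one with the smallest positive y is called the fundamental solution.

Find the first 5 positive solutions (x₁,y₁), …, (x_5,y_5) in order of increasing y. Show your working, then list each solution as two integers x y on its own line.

80 9
12799 1440
2047760 230391
327628801 36861120
52418560400 5897548809

√79 = [8; 1,7,1,16, …], period ℓ=4 (even) → k=3
step 0: (8, 1)  from 8·(1,0) + (0,1)
step 1: (9, 1)  from 1·(8,1) + (1,0)
step 2: (71, 8)  from 7·(9,1) + (8,1)
step 3: (80, 9)  from 1·(71,8) + (9,1)
(x₁, y₁) = (80, 9);  80² − 79·9² = 1 ✓
(80+9√79)^2 = 12799 + 1440√79
(80+9√79)^3 = 2047760 + 230391√79
(80+9√79)^4 = 327628801 + 36861120√79
(80+9√79)^5 = 52418560400 + 5897548809√79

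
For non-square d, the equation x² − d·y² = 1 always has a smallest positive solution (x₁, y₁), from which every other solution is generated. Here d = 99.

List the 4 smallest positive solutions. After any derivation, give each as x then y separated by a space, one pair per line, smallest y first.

10 1
199 20
3970 399
79201 7960

√99 → a₀=9, period (1,18); ℓ=2 even so k=1
a_0=9:  p_0=9·1+0=9,  q_0=9·0+1=1
a_1=1:  p_1=1·9+1=10,  q_1=1·1+0=1
fundamental: x₁=10, y₁=1  (since 100 − 99·1 = 1)
(10+1√99)^2 = 199 + 20√99
(10+1√99)^3 = 3970 + 399√99
(10+1√99)^4 = 79201 + 7960√99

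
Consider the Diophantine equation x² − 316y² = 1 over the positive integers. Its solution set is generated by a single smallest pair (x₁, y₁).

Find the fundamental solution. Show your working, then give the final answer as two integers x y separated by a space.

12799 720

√316 = [17; 1,3,2,8,2,3,1,34, …], period ℓ=8 (even) → k=7
a_0=17:  p_0=17·1+0=17,  q_0=17·0+1=1
a_1=1:  p_1=1·17+1=18,  q_1=1·1+0=1
a_2=3:  p_2=3·18+17=71,  q_2=3·1+1=4
…
a_4=8:  p_4=8·160+71=1351,  q_4=8·9+4=76
a_5=2:  p_5=2·1351+160=2862,  q_5=2·76+9=161
a_6=3:  p_6=3·2862+1351=9937,  q_6=3·161+76=559
a_7=1:  p_7=1·9937+2862=12799,  q_7=1·559+161=720
(x₁, y₁) = (12799, 720);  12799² − 316·720² = 1 ✓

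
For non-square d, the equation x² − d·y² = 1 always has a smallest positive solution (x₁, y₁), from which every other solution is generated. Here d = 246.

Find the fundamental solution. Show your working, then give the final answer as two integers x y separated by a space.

d=246: √d = [15; 1,2,5,1,14,1,5,2,1,30] (ℓ=10, even), read p_9/q_9
step 0: (15, 1)  from 15·(1,0) + (0,1)
step 1: (16, 1)  from 1·(15,1) + (1,0)
…
step 3: (251, 16)  from 5·(47,3) + (16,1)
step 4: (298, 19)  from 1·(251,16) + (47,3)
…
step 7: (28028, 1787)  from 5·(4721,301) + (4423,282)
step 8: (60777, 3875)  from 2·(28028,1787) + (4721,301)
step 9: (88805, 5662)  from 1·(60777,3875) + (28028,1787)
fundamental: x₁=88805, y₁=5662  (since 7886328025 − 246·32058244 = 1)

88805 5662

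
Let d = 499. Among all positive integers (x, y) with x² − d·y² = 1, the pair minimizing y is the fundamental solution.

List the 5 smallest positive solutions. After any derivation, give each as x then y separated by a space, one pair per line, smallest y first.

√499 → a₀=22, period (2,1,21,1,2,44); ℓ=6 even so k=5
step 0: (22, 1)  from 22·(1,0) + (0,1)
step 1: (45, 2)  from 2·(22,1) + (1,0)
step 2: (67, 3)  from 1·(45,2) + (22,1)
…
step 4: (1519, 68)  from 1·(1452,65) + (67,3)
step 5: (4490, 201)  from 2·(1519,68) + (1452,65)
(x₁, y₁) = (4490, 201);  4490² − 499·201² = 1 ✓
k=2:  x_2 = 4490·4490+499·201·201 = 40320199,  y_2 = 4490·201+201·4490 = 1804980
k=3:  x_3 = 4490·40320199+499·201·1804980 = 362075382530,  y_3 = 4490·1804980+201·40320199 = 16208720199
k=4:  x_4 = 4490·362075382530+499·201·16208720199 = 3251436894799201,  y_4 = 4490·16208720199+201·362075382530 = 145554305582040
k=5:  x_5 = 4490·3251436894799201+499·201·145554305582040 = 29197902953221442450,  y_5 = 4490·145554305582040+201·3251436894799201 = 1307077647917999001

4490 201
40320199 1804980
362075382530 16208720199
3251436894799201 145554305582040
29197902953221442450 1307077647917999001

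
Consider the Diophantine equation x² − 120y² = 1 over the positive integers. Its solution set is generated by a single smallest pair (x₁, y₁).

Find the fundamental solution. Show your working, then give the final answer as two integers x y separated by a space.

11 1

d=120: √d = [10; 1,20] (ℓ=2, even), read p_1/q_1
a_0=10:  p_0=10·1+0=10,  q_0=10·0+1=1
a_1=1:  p_1=1·10+1=11,  q_1=1·1+0=1
fundamental: x₁=11, y₁=1  (since 121 − 120·1 = 1)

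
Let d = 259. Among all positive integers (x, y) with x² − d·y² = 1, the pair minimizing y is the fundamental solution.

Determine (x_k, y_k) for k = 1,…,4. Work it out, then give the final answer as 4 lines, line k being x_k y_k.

√259 = [16; 10,1,2,3,4,3,2,1,10,32, …], period ℓ=10 (even) → k=9
a_0=16:  p_0=16·1+0=16,  q_0=16·0+1=1
a_1=10:  p_1=10·16+1=161,  q_1=10·1+0=10
a_2=1:  p_2=1·161+16=177,  q_2=1·10+1=11
a_3=2:  p_3=2·177+161=515,  q_3=2·11+10=32
a_4=3:  p_4=3·515+177=1722,  q_4=3·32+11=107
a_5=4:  p_5=4·1722+515=7403,  q_5=4·107+32=460
a_6=3:  p_6=3·7403+1722=23931,  q_6=3·460+107=1487
…
a_8=1:  p_8=1·55265+23931=79196,  q_8=1·3434+1487=4921
a_9=10:  p_9=10·79196+55265=847225,  q_9=10·4921+3434=52644
(x₁, y₁) = (847225, 52644);  847225² − 259·52644² = 1 ✓
(847225+52644√259)^2 = 1435580401249 + 89202625800√259
(847225+52644√259)^3 = 2432519210895520825 + 151149389286757356√259
(847225+52644√259)^4 = 4121782176900479681520001 + 256115082676856799248400√259

847225 52644
1435580401249 89202625800
2432519210895520825 151149389286757356
4121782176900479681520001 256115082676856799248400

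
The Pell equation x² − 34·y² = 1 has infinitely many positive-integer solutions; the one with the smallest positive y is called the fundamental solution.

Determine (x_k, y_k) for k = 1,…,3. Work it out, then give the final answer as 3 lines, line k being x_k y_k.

√34 = [5; 1,4,1,10, …], period ℓ=4 (even) → k=3
a_0=5:  p_0=5·1+0=5,  q_0=5·0+1=1
…
a_2=4:  p_2=4·6+5=29,  q_2=4·1+1=5
a_3=1:  p_3=1·29+6=35,  q_3=1·5+1=6
fundamental: x₁=35, y₁=6  (since 1225 − 34·36 = 1)
(x_2, y_2) = (35·35 + 34·6·6, 35·6 + 6·35) = (2449, 420)
(x_3, y_3) = (35·2449 + 34·6·420, 35·420 + 6·2449) = (171395, 29394)

35 6
2449 420
171395 29394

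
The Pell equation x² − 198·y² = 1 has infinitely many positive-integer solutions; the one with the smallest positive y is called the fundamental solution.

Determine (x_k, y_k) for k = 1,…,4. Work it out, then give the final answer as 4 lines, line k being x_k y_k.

√198 = [14; 14,28, …], period ℓ=2 (even) → k=1
step 0: (14, 1)  from 14·(1,0) + (0,1)
step 1: (197, 14)  from 14·(14,1) + (1,0)
fundamental: x₁=197, y₁=14  (since 38809 − 198·196 = 1)
k=2:  x_2 = 197·197+198·14·14 = 77617,  y_2 = 197·14+14·197 = 5516
k=3:  x_3 = 197·77617+198·14·5516 = 30580901,  y_3 = 197·5516+14·77617 = 2173290
k=4:  x_4 = 197·30580901+198·14·2173290 = 12048797377,  y_4 = 197·2173290+14·30580901 = 856270744

197 14
77617 5516
30580901 2173290
12048797377 856270744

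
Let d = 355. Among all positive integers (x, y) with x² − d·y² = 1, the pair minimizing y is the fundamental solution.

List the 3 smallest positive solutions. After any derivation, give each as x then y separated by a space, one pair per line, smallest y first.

954809 50676
1823320452961 96771801768
3481845556741524089 184797174548553948

[18; 1,5,3,3,1,6,1,3,3,5,1,36] for √355; ℓ=12 ⇒ convergent index 11
a_0=18:  p_0=18·1+0=18,  q_0=18·0+1=1
a_1=1:  p_1=1·18+1=19,  q_1=1·1+0=1
a_2=5:  p_2=5·19+18=113,  q_2=5·1+1=6
a_3=3:  p_3=3·113+19=358,  q_3=3·6+1=19
a_4=3:  p_4=3·358+113=1187,  q_4=3·19+6=63
a_5=1:  p_5=1·1187+358=1545,  q_5=1·63+19=82
a_6=6:  p_6=6·1545+1187=10457,  q_6=6·82+63=555
a_7=1:  p_7=1·10457+1545=12002,  q_7=1·555+82=637
…
a_9=3:  p_9=3·46463+12002=151391,  q_9=3·2466+637=8035
a_10=5:  p_10=5·151391+46463=803418,  q_10=5·8035+2466=42641
a_11=1:  p_11=1·803418+151391=954809,  q_11=1·42641+8035=50676
fundamental: x₁=954809, y₁=50676  (since 911660226481 − 355·2568056976 = 1)
(954809+50676√355)^2 = 1823320452961 + 96771801768√355
(954809+50676√355)^3 = 3481845556741524089 + 184797174548553948√355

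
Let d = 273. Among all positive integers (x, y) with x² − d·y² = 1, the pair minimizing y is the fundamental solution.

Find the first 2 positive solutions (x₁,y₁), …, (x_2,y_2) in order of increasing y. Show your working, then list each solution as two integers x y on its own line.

727 44
1057057 63976

√273 = [16; 1,1,10,1,1,32, …], period ℓ=6 (even) → k=5
k=0  a_k=16  p_k/q_k = 16/1
k=1  a_k=1  p_k/q_k = 17/1
k=2  a_k=1  p_k/q_k = 33/2
…
k=4  a_k=1  p_k/q_k = 380/23
k=5  a_k=1  p_k/q_k = 727/44
→ (727, 44).  Check: 727²=528529, 273·44²=528528, difference 1.
(x_2, y_2) = (727·727 + 273·44·44, 727·44 + 44·727) = (1057057, 63976)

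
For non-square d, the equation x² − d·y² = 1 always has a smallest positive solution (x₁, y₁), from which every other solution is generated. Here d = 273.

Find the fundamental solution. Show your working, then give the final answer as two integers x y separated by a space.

727 44

[16; 1,1,10,1,1,32] for √273; ℓ=6 ⇒ convergent index 5
a_0=16:  p_0=16·1+0=16,  q_0=16·0+1=1
…
a_3=10:  p_3=10·33+17=347,  q_3=10·2+1=21
a_4=1:  p_4=1·347+33=380,  q_4=1·21+2=23
a_5=1:  p_5=1·380+347=727,  q_5=1·23+21=44
→ (727, 44).  Check: 727²=528529, 273·44²=528528, difference 1.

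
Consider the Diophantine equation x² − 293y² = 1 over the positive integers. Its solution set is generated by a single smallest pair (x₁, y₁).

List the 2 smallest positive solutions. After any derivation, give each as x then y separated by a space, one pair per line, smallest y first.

12320649 719780
303596783562401 17736313474440

√293 = [17; 8,1,1,8,34, …], period ℓ=5 (odd) → k=9
i=0: a=17 ⇒ p=17, q=1
…
i=4: a=8 ⇒ p=2482, q=145
i=5: a=34 ⇒ p=84679, q=4947
i=6: a=8 ⇒ p=679914, q=39721
i=7: a=1 ⇒ p=764593, q=44668
i=8: a=1 ⇒ p=1444507, q=84389
i=9: a=8 ⇒ p=12320649, q=719780
→ (12320649, 719780).  Check: 12320649²=151798391781201, 293·719780²=151798391781200, difference 1.
k=2:  x_2 = 12320649·12320649+293·719780·719780 = 303596783562401,  y_2 = 12320649·719780+719780·12320649 = 17736313474440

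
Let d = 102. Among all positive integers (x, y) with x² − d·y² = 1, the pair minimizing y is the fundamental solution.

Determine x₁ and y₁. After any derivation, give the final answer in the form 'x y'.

101 10

d=102: √d = [10; 10,20] (ℓ=2, even), read p_1/q_1
k=0  a_k=10  p_k/q_k = 10/1
k=1  a_k=10  p_k/q_k = 101/10
(x₁, y₁) = (101, 10);  101² − 102·10² = 1 ✓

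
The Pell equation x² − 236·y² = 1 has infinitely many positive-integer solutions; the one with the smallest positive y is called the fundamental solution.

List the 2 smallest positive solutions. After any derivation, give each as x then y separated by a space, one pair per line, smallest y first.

[15; 2,1,3,5,1,6,1,5,3,1,2,30] for √236; ℓ=12 ⇒ convergent index 11
step 0: (15, 1)  from 15·(1,0) + (0,1)
…
step 3: (169, 11)  from 3·(46,3) + (31,2)
step 4: (891, 58)  from 5·(169,11) + (46,3)
step 5: (1060, 69)  from 1·(891,58) + (169,11)
step 6: (7251, 472)  from 6·(1060,69) + (891,58)
…
step 8: (48806, 3177)  from 5·(8311,541) + (7251,472)
step 9: (154729, 10072)  from 3·(48806,3177) + (8311,541)
step 10: (203535, 13249)  from 1·(154729,10072) + (48806,3177)
step 11: (561799, 36570)  from 2·(203535,13249) + (154729,10072)
(x₁, y₁) = (561799, 36570);  561799² − 236·36570² = 1 ✓
n=2: (561799,36570)∘(561799,36570) = (561799·561799+236·36570·36570, 561799·36570+36570·561799) = (631236232801,41089978860)

561799 36570
631236232801 41089978860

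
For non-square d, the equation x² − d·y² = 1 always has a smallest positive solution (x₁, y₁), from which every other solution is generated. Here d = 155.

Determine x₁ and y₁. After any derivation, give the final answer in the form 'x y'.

d=155: √d = [12; 2,4,2,24] (ℓ=4, even), read p_3/q_3
a_0=12:  p_0=12·1+0=12,  q_0=12·0+1=1
a_1=2:  p_1=2·12+1=25,  q_1=2·1+0=2
a_2=4:  p_2=4·25+12=112,  q_2=4·2+1=9
a_3=2:  p_3=2·112+25=249,  q_3=2·9+2=20
→ (249, 20).  Check: 249²=62001, 155·20²=62000, difference 1.

249 20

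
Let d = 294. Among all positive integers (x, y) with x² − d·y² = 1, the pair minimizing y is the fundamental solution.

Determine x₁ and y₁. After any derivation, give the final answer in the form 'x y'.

4801 280

√294 = [17; 6,1,4,1,6,34, …], period ℓ=6 (even) → k=5
i=0: a=17 ⇒ p=17, q=1
i=1: a=6 ⇒ p=103, q=6
i=2: a=1 ⇒ p=120, q=7
…
i=4: a=1 ⇒ p=703, q=41
i=5: a=6 ⇒ p=4801, q=280
→ (4801, 280).  Check: 4801²=23049601, 294·280²=23049600, difference 1.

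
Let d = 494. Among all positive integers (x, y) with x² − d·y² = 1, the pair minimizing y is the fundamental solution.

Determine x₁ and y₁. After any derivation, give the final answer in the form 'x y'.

73035 3286

d=494: √d = [22; 4,2,2,1,2,1,2,2,4,44] (ℓ=10, even), read p_9/q_9
a_0=22:  p_0=22·1+0=22,  q_0=22·0+1=1
…
a_2=2:  p_2=2·89+22=200,  q_2=2·4+1=9
a_3=2:  p_3=2·200+89=489,  q_3=2·9+4=22
a_4=1:  p_4=1·489+200=689,  q_4=1·22+9=31
…
a_7=2:  p_7=2·2556+1867=6979,  q_7=2·115+84=314
a_8=2:  p_8=2·6979+2556=16514,  q_8=2·314+115=743
a_9=4:  p_9=4·16514+6979=73035,  q_9=4·743+314=3286
→ (73035, 3286).  Check: 73035²=5334111225, 494·3286²=5334111224, difference 1.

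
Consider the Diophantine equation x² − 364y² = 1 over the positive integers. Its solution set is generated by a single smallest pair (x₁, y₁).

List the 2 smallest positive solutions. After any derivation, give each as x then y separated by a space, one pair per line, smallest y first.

4954951 259710
49103078824801 2573700648420

d=364: √d = [19; 12,1,2,3,1,8,1,3,2,1,12,38] (ℓ=12, even), read p_11/q_11
a_0=19:  p_0=19·1+0=19,  q_0=19·0+1=1
a_1=12:  p_1=12·19+1=229,  q_1=12·1+0=12
…
a_4=3:  p_4=3·725+248=2423,  q_4=3·38+13=127
…
a_8=3:  p_8=3·30755+27607=119872,  q_8=3·1612+1447=6283
a_9=2:  p_9=2·119872+30755=270499,  q_9=2·6283+1612=14178
a_10=1:  p_10=1·270499+119872=390371,  q_10=1·14178+6283=20461
a_11=12:  p_11=12·390371+270499=4954951,  q_11=12·20461+14178=259710
→ (4954951, 259710).  Check: 4954951²=24551539412401, 364·259710²=24551539412400, difference 1.
n=2: (4954951,259710)∘(4954951,259710) = (4954951·4954951+364·259710·259710, 4954951·259710+259710·4954951) = (49103078824801,2573700648420)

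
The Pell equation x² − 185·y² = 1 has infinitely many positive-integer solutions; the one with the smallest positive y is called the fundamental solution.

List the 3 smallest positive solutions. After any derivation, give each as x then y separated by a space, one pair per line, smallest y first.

√185 = [13; 1,1,1,1,26, …], period ℓ=5 (odd) → k=9
k=0  a_k=13  p_k/q_k = 13/1
…
k=2  a_k=1  p_k/q_k = 27/2
…
k=8  a_k=1  p_k/q_k = 5563/409
k=9  a_k=1  p_k/q_k = 9249/680
fundamental: x₁=9249, y₁=680  (since 85544001 − 185·462400 = 1)
(9249+680√185)^2 = 171088001 + 12578640√185
(9249+680√185)^3 = 3164785833249 + 232679682040√185

9249 680
171088001 12578640
3164785833249 232679682040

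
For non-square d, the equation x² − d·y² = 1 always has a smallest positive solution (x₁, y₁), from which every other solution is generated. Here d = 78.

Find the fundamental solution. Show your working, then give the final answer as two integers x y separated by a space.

d=78: √d = [8; 1,4,1,16] (ℓ=4, even), read p_3/q_3
i=0: a=8 ⇒ p=8, q=1
…
i=2: a=4 ⇒ p=44, q=5
i=3: a=1 ⇒ p=53, q=6
→ (53, 6).  Check: 53²=2809, 78·6²=2808, difference 1.

53 6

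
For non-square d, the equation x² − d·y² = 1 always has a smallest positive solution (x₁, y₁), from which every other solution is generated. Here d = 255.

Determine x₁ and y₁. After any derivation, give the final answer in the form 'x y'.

16 1

√255 = [15; 1,30, …], period ℓ=2 (even) → k=1
i=0: a=15 ⇒ p=15, q=1
i=1: a=1 ⇒ p=16, q=1
→ (16, 1).  Check: 16²=256, 255·1²=255, difference 1.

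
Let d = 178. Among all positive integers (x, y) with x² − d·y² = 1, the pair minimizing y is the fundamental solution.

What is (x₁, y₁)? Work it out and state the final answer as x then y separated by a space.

1601 120

d=178: √d = [13; 2,1,12,1,2,26] (ℓ=6, even), read p_5/q_5
k=0  a_k=13  p_k/q_k = 13/1
k=1  a_k=2  p_k/q_k = 27/2
k=2  a_k=1  p_k/q_k = 40/3
…
k=4  a_k=1  p_k/q_k = 547/41
k=5  a_k=2  p_k/q_k = 1601/120
(x₁, y₁) = (1601, 120);  1601² − 178·120² = 1 ✓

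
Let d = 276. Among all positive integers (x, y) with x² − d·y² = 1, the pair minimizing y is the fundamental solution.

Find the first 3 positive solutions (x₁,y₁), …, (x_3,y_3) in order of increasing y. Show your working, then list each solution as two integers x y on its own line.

d=276: √d = [16; 1,1,1,1,2,2,2,1,1,1,1,32] (ℓ=12, even), read p_11/q_11
step 0: (16, 1)  from 16·(1,0) + (0,1)
step 1: (17, 1)  from 1·(16,1) + (1,0)
…
step 3: (50, 3)  from 1·(33,2) + (17,1)
…
step 9: (3007, 181)  from 1·(1761,106) + (1246,75)
step 10: (4768, 287)  from 1·(3007,181) + (1761,106)
step 11: (7775, 468)  from 1·(4768,287) + (3007,181)
(x₁, y₁) = (7775, 468);  7775² − 276·468² = 1 ✓
(7775+468√276)^2 = 120901249 + 7277400√276
(7775+468√276)^3 = 1880014414175 + 113163569532√276

7775 468
120901249 7277400
1880014414175 113163569532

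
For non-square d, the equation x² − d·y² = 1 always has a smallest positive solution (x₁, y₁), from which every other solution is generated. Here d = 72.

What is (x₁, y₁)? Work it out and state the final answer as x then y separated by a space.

√72 = [8; 2,16, …], period ℓ=2 (even) → k=1
i=0: a=8 ⇒ p=8, q=1
i=1: a=2 ⇒ p=17, q=2
fundamental: x₁=17, y₁=2  (since 289 − 72·4 = 1)

17 2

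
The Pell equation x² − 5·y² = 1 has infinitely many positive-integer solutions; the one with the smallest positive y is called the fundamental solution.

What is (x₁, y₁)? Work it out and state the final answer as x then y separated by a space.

√5 = [2; 4, …], period ℓ=1 (odd) → k=1
k=0  a_k=2  p_k/q_k = 2/1
k=1  a_k=4  p_k/q_k = 9/4
→ (9, 4).  Check: 9²=81, 5·4²=80, difference 1.

9 4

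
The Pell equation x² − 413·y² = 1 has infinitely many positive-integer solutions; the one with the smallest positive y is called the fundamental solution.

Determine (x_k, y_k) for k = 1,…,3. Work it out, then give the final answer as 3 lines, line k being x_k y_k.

√413 = [20; 3,9,1,4,1,9,3,40, …], period ℓ=8 (even) → k=7
i=0: a=20 ⇒ p=20, q=1
i=1: a=3 ⇒ p=61, q=3
…
i=3: a=1 ⇒ p=630, q=31
i=4: a=4 ⇒ p=3089, q=152
i=5: a=1 ⇒ p=3719, q=183
i=6: a=9 ⇒ p=36560, q=1799
i=7: a=3 ⇒ p=113399, q=5580
(x₁, y₁) = (113399, 5580);  113399² − 413·5580² = 1 ✓
(x_2, y_2) = (113399·113399 + 413·5580·5580, 113399·5580 + 5580·113399) = (25718666401, 1265532840)
(x_3, y_3) = (113399·25718666401 + 413·5580·1265532840, 113399·1265532840 + 5580·25718666401) = (5832942102300599, 287020317040740)

113399 5580
25718666401 1265532840
5832942102300599 287020317040740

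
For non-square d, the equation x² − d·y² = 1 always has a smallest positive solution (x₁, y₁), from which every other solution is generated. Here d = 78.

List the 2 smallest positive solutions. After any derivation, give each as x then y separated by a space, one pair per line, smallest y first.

√78 = [8; 1,4,1,16, …], period ℓ=4 (even) → k=3
k=0  a_k=8  p_k/q_k = 8/1
…
k=2  a_k=4  p_k/q_k = 44/5
k=3  a_k=1  p_k/q_k = 53/6
fundamental: x₁=53, y₁=6  (since 2809 − 78·36 = 1)
(x_2, y_2) = (53·53 + 78·6·6, 53·6 + 6·53) = (5617, 636)

53 6
5617 636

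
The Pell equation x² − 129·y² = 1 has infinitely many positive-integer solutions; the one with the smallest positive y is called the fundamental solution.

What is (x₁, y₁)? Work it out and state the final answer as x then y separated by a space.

[11; 2,1,3,1,6,1,3,1,2,22] for √129; ℓ=10 ⇒ convergent index 9
a_0=11:  p_0=11·1+0=11,  q_0=11·0+1=1
…
a_2=1:  p_2=1·23+11=34,  q_2=1·2+1=3
a_3=3:  p_3=3·34+23=125,  q_3=3·3+2=11
a_4=1:  p_4=1·125+34=159,  q_4=1·11+3=14
a_5=6:  p_5=6·159+125=1079,  q_5=6·14+11=95
a_6=1:  p_6=1·1079+159=1238,  q_6=1·95+14=109
a_7=3:  p_7=3·1238+1079=4793,  q_7=3·109+95=422
a_8=1:  p_8=1·4793+1238=6031,  q_8=1·422+109=531
a_9=2:  p_9=2·6031+4793=16855,  q_9=2·531+422=1484
(x₁, y₁) = (16855, 1484);  16855² − 129·1484² = 1 ✓

16855 1484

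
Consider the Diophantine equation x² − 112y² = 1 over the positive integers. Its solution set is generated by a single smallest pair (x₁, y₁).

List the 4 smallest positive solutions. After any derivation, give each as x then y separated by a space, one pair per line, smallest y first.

√112 = [10; 1,1,2,1,1,20, …], period ℓ=6 (even) → k=5
i=0: a=10 ⇒ p=10, q=1
i=1: a=1 ⇒ p=11, q=1
…
i=3: a=2 ⇒ p=53, q=5
i=4: a=1 ⇒ p=74, q=7
i=5: a=1 ⇒ p=127, q=12
(x₁, y₁) = (127, 12);  127² − 112·12² = 1 ✓
(x_2, y_2) = (127·127 + 112·12·12, 127·12 + 12·127) = (32257, 3048)
(x_3, y_3) = (127·32257 + 112·12·3048, 127·3048 + 12·32257) = (8193151, 774180)
(x_4, y_4) = (127·8193151 + 112·12·774180, 127·774180 + 12·8193151) = (2081028097, 196638672)

127 12
32257 3048
8193151 774180
2081028097 196638672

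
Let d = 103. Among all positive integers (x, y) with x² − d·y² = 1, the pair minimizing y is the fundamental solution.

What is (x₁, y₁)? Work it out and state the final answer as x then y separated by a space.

d=103: √d = [10; 6,1,2,1,1,9,1,1,2,1,6,20] (ℓ=12, even), read p_11/q_11
i=0: a=10 ⇒ p=10, q=1
i=1: a=6 ⇒ p=61, q=6
…
i=3: a=2 ⇒ p=203, q=20
…
i=6: a=9 ⇒ p=4567, q=450
i=7: a=1 ⇒ p=5044, q=497
…
i=10: a=1 ⇒ p=33877, q=3338
i=11: a=6 ⇒ p=227528, q=22419
(x₁, y₁) = (227528, 22419);  227528² − 103·22419² = 1 ✓

227528 22419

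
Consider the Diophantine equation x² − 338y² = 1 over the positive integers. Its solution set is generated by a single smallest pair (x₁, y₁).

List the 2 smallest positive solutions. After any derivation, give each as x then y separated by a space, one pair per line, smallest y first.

√338 → a₀=18, period (2,1,1,2,36); ℓ=5 odd so k=9
i=0: a=18 ⇒ p=18, q=1
…
i=3: a=1 ⇒ p=92, q=5
…
i=5: a=36 ⇒ p=8696, q=473
i=6: a=2 ⇒ p=17631, q=959
i=7: a=1 ⇒ p=26327, q=1432
i=8: a=1 ⇒ p=43958, q=2391
i=9: a=2 ⇒ p=114243, q=6214
(x₁, y₁) = (114243, 6214);  114243² − 338·6214² = 1 ✓
(x_2, y_2) = (114243·114243 + 338·6214·6214, 114243·6214 + 6214·114243) = (26102926097, 1419812004)

114243 6214
26102926097 1419812004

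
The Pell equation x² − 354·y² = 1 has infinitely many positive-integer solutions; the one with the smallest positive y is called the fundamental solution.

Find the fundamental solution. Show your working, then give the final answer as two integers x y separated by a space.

258065 13716

√354 = [18; 1,4,2,2,18,2,2,4,1,36, …], period ℓ=10 (even) → k=9
k=0  a_k=18  p_k/q_k = 18/1
…
k=2  a_k=4  p_k/q_k = 94/5
k=3  a_k=2  p_k/q_k = 207/11
k=4  a_k=2  p_k/q_k = 508/27
…
k=7  a_k=2  p_k/q_k = 47771/2539
k=8  a_k=4  p_k/q_k = 210294/11177
k=9  a_k=1  p_k/q_k = 258065/13716
→ (258065, 13716).  Check: 258065²=66597544225, 354·13716²=66597544224, difference 1.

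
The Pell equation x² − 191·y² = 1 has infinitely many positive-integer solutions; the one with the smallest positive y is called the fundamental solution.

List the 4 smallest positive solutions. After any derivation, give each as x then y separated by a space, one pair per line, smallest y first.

8994000 650783
161784071999999 11706284604000
2910171887135973018000 210572647456751349217
52348171905801720863712000001 3787780782452031563430792000

d=191: √d = [13; 1,4,1,1,3,…,4,1,26] (ℓ=16, even), read p_15/q_15
i=0: a=13 ⇒ p=13, q=1
…
i=6: a=2 ⇒ p=1230, q=89
…
i=10: a=2 ⇒ p=207083, q=14984
…
i=13: a=1 ⇒ p=1616447, q=116962
i=14: a=4 ⇒ p=7377553, q=533821
i=15: a=1 ⇒ p=8994000, q=650783
→ (8994000, 650783).  Check: 8994000²=80892036000000, 191·650783²=80892035999999, difference 1.
(x_2, y_2) = (8994000·8994000 + 191·650783·650783, 8994000·650783 + 650783·8994000) = (161784071999999, 11706284604000)
(x_3, y_3) = (8994000·161784071999999 + 191·650783·11706284604000, 8994000·11706284604000 + 650783·161784071999999) = (2910171887135973018000, 210572647456751349217)
(x_4, y_4) = (8994000·2910171887135973018000 + 191·650783·210572647456751349217, 8994000·210572647456751349217 + 650783·2910171887135973018000) = (52348171905801720863712000001, 3787780782452031563430792000)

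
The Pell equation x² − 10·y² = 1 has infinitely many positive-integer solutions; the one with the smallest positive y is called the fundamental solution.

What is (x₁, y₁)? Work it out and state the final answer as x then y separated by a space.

[3; 6] for √10; ℓ=1 ⇒ convergent index 1
i=0: a=3 ⇒ p=3, q=1
i=1: a=6 ⇒ p=19, q=6
(x₁, y₁) = (19, 6);  19² − 10·6² = 1 ✓

19 6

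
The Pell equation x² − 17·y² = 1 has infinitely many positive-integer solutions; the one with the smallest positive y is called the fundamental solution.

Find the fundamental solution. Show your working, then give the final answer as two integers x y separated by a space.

33 8

√17 → a₀=4, period (8); ℓ=1 odd so k=1
a_0=4:  p_0=4·1+0=4,  q_0=4·0+1=1
a_1=8:  p_1=8·4+1=33,  q_1=8·1+0=8
(x₁, y₁) = (33, 8);  33² − 17·8² = 1 ✓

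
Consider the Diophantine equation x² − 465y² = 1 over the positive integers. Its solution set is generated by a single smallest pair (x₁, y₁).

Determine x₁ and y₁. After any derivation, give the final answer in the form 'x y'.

15871 736

d=465: √d = [21; 1,1,3,2,2,2,3,1,1,42] (ℓ=10, even), read p_9/q_9
step 0: (21, 1)  from 21·(1,0) + (0,1)
…
step 8: (8949, 415)  from 1·(6922,321) + (2027,94)
step 9: (15871, 736)  from 1·(8949,415) + (6922,321)
(x₁, y₁) = (15871, 736);  15871² − 465·736² = 1 ✓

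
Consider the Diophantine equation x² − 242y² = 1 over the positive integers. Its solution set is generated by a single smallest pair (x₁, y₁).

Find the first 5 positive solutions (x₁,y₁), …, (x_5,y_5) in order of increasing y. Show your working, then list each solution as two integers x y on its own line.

[15; 1,1,3,1,14,1,3,1,1,30] for √242; ℓ=10 ⇒ convergent index 9
k=0  a_k=15  p_k/q_k = 15/1
…
k=3  a_k=3  p_k/q_k = 109/7
…
k=6  a_k=1  p_k/q_k = 2209/142
k=7  a_k=3  p_k/q_k = 8696/559
k=8  a_k=1  p_k/q_k = 10905/701
k=9  a_k=1  p_k/q_k = 19601/1260
(x₁, y₁) = (19601, 1260);  19601² − 242·1260² = 1 ✓
(x_2, y_2) = (19601·19601 + 242·1260·1260, 19601·1260 + 1260·19601) = (768398401, 49394520)
(x_3, y_3) = (19601·768398401 + 242·1260·49394520, 19601·49394520 + 1260·768398401) = (30122754096401, 1936363971780)
(x_4, y_4) = (19601·30122754096401 + 242·1260·1936363971780, 19601·1936363971780 + 1260·30122754096401) = (1180872205318713601, 75909340372325040)
(x_5, y_5) = (19601·1180872205318713601 + 242·1260·75909340372325040, 19601·75909340372325040 + 1260·1180872205318713601) = (46292552162781456490001, 2975797959339522246300)

19601 1260
768398401 49394520
30122754096401 1936363971780
1180872205318713601 75909340372325040
46292552162781456490001 2975797959339522246300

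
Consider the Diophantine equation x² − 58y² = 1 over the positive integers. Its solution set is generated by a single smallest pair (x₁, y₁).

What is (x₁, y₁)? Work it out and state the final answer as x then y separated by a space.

√58 = [7; 1,1,1,1,1,1,14, …], period ℓ=7 (odd) → k=13
a_0=7:  p_0=7·1+0=7,  q_0=7·0+1=1
a_1=1:  p_1=1·7+1=8,  q_1=1·1+0=1
a_2=1:  p_2=1·8+7=15,  q_2=1·1+1=2
a_3=1:  p_3=1·15+8=23,  q_3=1·2+1=3
a_4=1:  p_4=1·23+15=38,  q_4=1·3+2=5
…
a_7=14:  p_7=14·99+61=1447,  q_7=14·13+8=190
…
a_10=1:  p_10=1·2993+1546=4539,  q_10=1·393+203=596
a_11=1:  p_11=1·4539+2993=7532,  q_11=1·596+393=989
a_12=1:  p_12=1·7532+4539=12071,  q_12=1·989+596=1585
a_13=1:  p_13=1·12071+7532=19603,  q_13=1·1585+989=2574
→ (19603, 2574).  Check: 19603²=384277609, 58·2574²=384277608, difference 1.

19603 2574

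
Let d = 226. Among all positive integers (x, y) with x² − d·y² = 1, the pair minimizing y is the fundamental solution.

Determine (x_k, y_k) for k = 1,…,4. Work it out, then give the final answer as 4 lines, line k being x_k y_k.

[15; 30] for √226; ℓ=1 ⇒ convergent index 1
i=0: a=15 ⇒ p=15, q=1
i=1: a=30 ⇒ p=451, q=30
→ (451, 30).  Check: 451²=203401, 226·30²=203400, difference 1.
n=2: (451,30)∘(451,30) = (451·451+226·30·30, 451·30+30·451) = (406801,27060)
n=3: (406801,27060)∘(451,30) = (451·406801+226·30·27060, 451·27060+30·406801) = (366934051,24408090)
n=4: (366934051,24408090)∘(451,30) = (451·366934051+226·30·24408090, 451·24408090+30·366934051) = (330974107201,22016070120)

451 30
406801 27060
366934051 24408090
330974107201 22016070120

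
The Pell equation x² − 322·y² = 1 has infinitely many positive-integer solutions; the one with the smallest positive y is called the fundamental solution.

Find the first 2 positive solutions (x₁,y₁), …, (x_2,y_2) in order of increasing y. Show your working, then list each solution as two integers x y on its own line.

323 18
208657 11628

√322 → a₀=17, period (1,16,1,34); ℓ=4 even so k=3
i=0: a=17 ⇒ p=17, q=1
i=1: a=1 ⇒ p=18, q=1
i=2: a=16 ⇒ p=305, q=17
i=3: a=1 ⇒ p=323, q=18
fundamental: x₁=323, y₁=18  (since 104329 − 322·324 = 1)
n=2: (323,18)∘(323,18) = (323·323+322·18·18, 323·18+18·323) = (208657,11628)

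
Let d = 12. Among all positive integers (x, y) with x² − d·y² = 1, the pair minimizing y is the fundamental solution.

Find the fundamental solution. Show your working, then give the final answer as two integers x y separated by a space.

√12 = [3; 2,6, …], period ℓ=2 (even) → k=1
a_0=3:  p_0=3·1+0=3,  q_0=3·0+1=1
a_1=2:  p_1=2·3+1=7,  q_1=2·1+0=2
(x₁, y₁) = (7, 2);  7² − 12·2² = 1 ✓

7 2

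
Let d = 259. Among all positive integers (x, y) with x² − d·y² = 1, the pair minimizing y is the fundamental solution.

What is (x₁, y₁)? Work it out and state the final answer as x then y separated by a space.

847225 52644

√259 → a₀=16, period (10,1,2,3,4,3,2,1,10,32); ℓ=10 even so k=9
i=0: a=16 ⇒ p=16, q=1
i=1: a=10 ⇒ p=161, q=10
i=2: a=1 ⇒ p=177, q=11
i=3: a=2 ⇒ p=515, q=32
i=4: a=3 ⇒ p=1722, q=107
…
i=7: a=2 ⇒ p=55265, q=3434
i=8: a=1 ⇒ p=79196, q=4921
i=9: a=10 ⇒ p=847225, q=52644
→ (847225, 52644).  Check: 847225²=717790200625, 259·52644²=717790200624, difference 1.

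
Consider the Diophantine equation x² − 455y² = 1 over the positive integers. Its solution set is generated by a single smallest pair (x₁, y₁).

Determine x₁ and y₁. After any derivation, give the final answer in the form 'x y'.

64 3

[21; 3,42] for √455; ℓ=2 ⇒ convergent index 1
step 0: (21, 1)  from 21·(1,0) + (0,1)
step 1: (64, 3)  from 3·(21,1) + (1,0)
fundamental: x₁=64, y₁=3  (since 4096 − 455·9 = 1)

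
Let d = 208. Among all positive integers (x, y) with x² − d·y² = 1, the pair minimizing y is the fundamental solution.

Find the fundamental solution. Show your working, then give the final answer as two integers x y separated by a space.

649 45

√208 → a₀=14, period (2,2,1,2,2,28); ℓ=6 even so k=5
step 0: (14, 1)  from 14·(1,0) + (0,1)
…
step 2: (72, 5)  from 2·(29,2) + (14,1)
…
step 4: (274, 19)  from 2·(101,7) + (72,5)
step 5: (649, 45)  from 2·(274,19) + (101,7)
→ (649, 45).  Check: 649²=421201, 208·45²=421200, difference 1.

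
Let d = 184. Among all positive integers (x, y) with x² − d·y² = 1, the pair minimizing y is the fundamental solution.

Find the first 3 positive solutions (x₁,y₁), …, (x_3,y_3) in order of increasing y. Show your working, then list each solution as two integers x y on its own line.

d=184: √d = [13; 1,1,3,2,1,2,1,2,3,1,1,26] (ℓ=12, even), read p_11/q_11
a_0=13:  p_0=13·1+0=13,  q_0=13·0+1=1
…
a_5=1:  p_5=1·217+95=312,  q_5=1·16+7=23
…
a_7=1:  p_7=1·841+312=1153,  q_7=1·62+23=85
…
a_10=1:  p_10=1·10594+3147=13741,  q_10=1·781+232=1013
a_11=1:  p_11=1·13741+10594=24335,  q_11=1·1013+781=1794
fundamental: x₁=24335, y₁=1794  (since 592192225 − 184·3218436 = 1)
k=2:  x_2 = 24335·24335+184·1794·1794 = 1184384449,  y_2 = 24335·1794+1794·24335 = 87313980
k=3:  x_3 = 24335·1184384449+184·1794·87313980 = 57643991108495,  y_3 = 24335·87313980+1794·1184384449 = 4249571404806

24335 1794
1184384449 87313980
57643991108495 4249571404806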